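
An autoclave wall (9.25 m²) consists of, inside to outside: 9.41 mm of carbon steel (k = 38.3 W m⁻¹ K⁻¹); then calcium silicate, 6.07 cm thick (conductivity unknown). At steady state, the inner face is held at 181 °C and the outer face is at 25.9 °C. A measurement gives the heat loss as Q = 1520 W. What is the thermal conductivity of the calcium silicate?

ΣR = ΔT/Q = |181 − 25.9|/1520 = 0.1020 K/W
Known resistances:
  R_carbon steel = L/(kA) = 0.00941/(38.3·9.25) = 2.656×10^-5 K/W
R_calcium silicate = ΣR − ΣR_known = 0.1020 − 2.656×10^-5 = 0.1020 K/W
L/(kA) = 0.1020 ⇒ k = 0.0607/(0.1020·9.25) = 0.0643 W/m·K

k = 0.0643 W/m·K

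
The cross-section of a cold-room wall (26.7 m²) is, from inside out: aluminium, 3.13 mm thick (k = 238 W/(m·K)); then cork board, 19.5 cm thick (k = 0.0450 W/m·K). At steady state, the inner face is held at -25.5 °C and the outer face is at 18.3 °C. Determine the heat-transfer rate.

Treat each layer as a resistance in series:
  R_aluminium = L/(kA) = 0.00313/(238·26.7) = 4.926×10^-7 K/W
  R_cork board = L/(kA) = 0.195/(0.0450·26.7) = 0.1623 K/W
ΣR = 4.926×10^-7 + 0.1623 = 0.1623 K/W
Q = ΔT/ΣR = (-25.5 °C − 18.3 °C)/0.1623 = -270 W
(Negative Q ⇒ heat flows inward; heat gain = 270 W.)

Q = 270 W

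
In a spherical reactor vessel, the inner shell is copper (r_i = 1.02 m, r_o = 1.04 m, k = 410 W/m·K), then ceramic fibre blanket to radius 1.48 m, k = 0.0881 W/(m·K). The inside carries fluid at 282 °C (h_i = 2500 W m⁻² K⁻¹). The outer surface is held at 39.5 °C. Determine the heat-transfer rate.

Treat each layer as a resistance in series:
  R_conv,in = 1/(4πr²h) = 1/(4π·1.02²·2500) = 3.059×10^-5 K/W
  R_copper = (1/1.02 − 1/1.04)/(4πk) = 0.01885/(4π·410) = 3.659×10^-6 K/W
  R_ceramic fibre blanket = (1/1.04 − 1/1.48)/(4πk) = 0.2859/(4π·0.0881) = 0.2582 K/W
ΣR = 3.059×10^-5 + 3.659×10^-6 + 0.2582 = 0.2582 K/W
Q = ΔT/ΣR = (282 °C − 39.5 °C)/0.2582 = 939 W

Q = 939 W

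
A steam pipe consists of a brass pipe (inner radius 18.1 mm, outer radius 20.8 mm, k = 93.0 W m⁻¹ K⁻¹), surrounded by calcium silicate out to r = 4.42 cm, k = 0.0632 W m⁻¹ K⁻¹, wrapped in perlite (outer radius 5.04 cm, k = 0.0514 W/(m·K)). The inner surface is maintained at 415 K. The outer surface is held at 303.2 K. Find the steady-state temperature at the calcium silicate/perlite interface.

Treat each layer as a resistance in series:
  R'_brass = ln(0.0208/0.0181)/(2πk) = 0.1390/(2π·93.0) = 2.379×10^-4 m·K/W
  R'_calcium silicate = ln(0.0442/0.0208)/(2πk) = 0.7538/(2π·0.0632) = 1.898 m·K/W
  R'_perlite = ln(0.0504/0.0442)/(2πk) = 0.1313/(2π·0.0514) = 0.4065 m·K/W
ΣR = 2.379×10^-4 + 1.898 + 0.4065 = 2.305 m·K/W
Q' = ΔT/ΣR = (415 K − 303.2 K)/2.305 = 48.50 W/m
From the inner boundary to the calcium silicate/perlite interface, ΣR_partial = 1.898 m·K/W.
T_interface = T_in − Q'·ΣR_partial = 415 K − (48.50)(1.898) = 322.9 K

T = 322.9 K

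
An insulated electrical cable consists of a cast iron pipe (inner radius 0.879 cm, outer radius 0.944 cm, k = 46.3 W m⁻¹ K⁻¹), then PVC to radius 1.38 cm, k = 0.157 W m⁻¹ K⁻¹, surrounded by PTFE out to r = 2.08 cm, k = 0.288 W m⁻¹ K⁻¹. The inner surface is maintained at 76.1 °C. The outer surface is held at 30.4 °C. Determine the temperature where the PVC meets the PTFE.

T = 47.3 °C

Resistance network (inner→outer):
  R'_cast iron = ln(0.00944/0.00879)/(2πk) = 0.07134/(2π·46.3) = 2.452×10^-4 m·K/W
  R'_PVC = ln(0.0138/0.00944)/(2πk) = 0.3797/(2π·0.157) = 0.3849 m·K/W
  R'_PTFE = ln(0.0208/0.0138)/(2πk) = 0.4103/(2π·0.288) = 0.2267 m·K/W
ΣR = 2.452×10^-4 + 0.3849 + 0.2267 = 0.6118 m·K/W
Q' = ΔT/ΣR = (76.1 °C − 30.4 °C)/0.6118 = 74.70 W/m
From the inner boundary to the PVC/PTFE interface, ΣR_partial = 0.3851 m·K/W.
T_interface = T_in − Q'·ΣR_partial = 76.1 °C − (74.70)(0.3851) = 47.3 °C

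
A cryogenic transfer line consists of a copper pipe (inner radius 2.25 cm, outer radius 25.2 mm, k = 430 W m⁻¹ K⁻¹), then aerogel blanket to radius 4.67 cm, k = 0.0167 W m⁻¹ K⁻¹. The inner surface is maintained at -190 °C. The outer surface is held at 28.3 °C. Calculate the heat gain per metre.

Q' = 37.1 W/m

Series thermal resistances, inner to outer:
  R'_copper = ln(0.0252/0.0225)/(2πk) = 0.1133/(2π·430) = 4.195×10^-5 m·K/W
  R'_aerogel blanket = ln(0.0467/0.0252)/(2πk) = 0.6169/(2π·0.0167) = 5.879 m·K/W
ΣR = 4.195×10^-5 + 5.879 = 5.879 m·K/W
Q' = ΔT/ΣR = (-190 °C − 28.3 °C)/5.879 = -37.1 W/m
(Negative Q' ⇒ heat flows inward; heat gain = 37.1 W/m.)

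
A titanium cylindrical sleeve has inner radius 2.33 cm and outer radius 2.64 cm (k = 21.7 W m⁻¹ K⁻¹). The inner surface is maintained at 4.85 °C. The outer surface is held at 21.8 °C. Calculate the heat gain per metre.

Q' = 2πk·ΔT/ln(r₂/r₁) = 2π × 21.7 × 16.95 / ln(0.0264/0.0233) = 18500 W/m

Q' = 18.5 kW/m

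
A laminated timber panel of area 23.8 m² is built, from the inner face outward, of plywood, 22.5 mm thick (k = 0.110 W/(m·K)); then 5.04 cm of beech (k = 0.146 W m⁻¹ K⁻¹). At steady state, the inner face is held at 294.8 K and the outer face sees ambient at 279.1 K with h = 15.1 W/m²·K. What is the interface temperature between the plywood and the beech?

Resistance network (inner→outer):
  R_plywood = L/(kA) = 0.0225/(0.110·23.8) = 0.008594 K/W
  R_beech = L/(kA) = 0.0504/(0.146·23.8) = 0.01450 K/W
  R_conv,out = 1/(hA) = 1/(15.1·23.8) = 0.002783 K/W
ΣR = 0.008594 + 0.01450 + 0.002783 = 0.02588 K/W
Q = ΔT/ΣR = (294.8 K − 279.1 K)/0.02588 = 606.6 W
From the inner boundary to the plywood/beech interface, ΣR_partial = 0.008594 K/W.
T_interface = T_in − Q·ΣR_partial = 294.8 K − (606.6)(0.008594) = 289.6 K

T = 289.6 K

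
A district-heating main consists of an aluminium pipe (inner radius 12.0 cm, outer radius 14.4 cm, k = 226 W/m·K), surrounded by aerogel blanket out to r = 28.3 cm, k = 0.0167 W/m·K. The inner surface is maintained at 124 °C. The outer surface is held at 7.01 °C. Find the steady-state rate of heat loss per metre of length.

Series thermal resistances, inner to outer:
  R'_aluminium = ln(0.144/0.120)/(2πk) = 0.1823/(2π·226) = 1.284×10^-4 m·K/W
  R'_aerogel blanket = ln(0.283/0.144)/(2πk) = 0.6756/(2π·0.0167) = 6.439 m·K/W
ΣR = 1.284×10^-4 + 6.439 = 6.439 m·K/W
Q' = ΔT/ΣR = (124 °C − 7.01 °C)/6.439 = 18.2 W/m

Q' = 18.2 W/m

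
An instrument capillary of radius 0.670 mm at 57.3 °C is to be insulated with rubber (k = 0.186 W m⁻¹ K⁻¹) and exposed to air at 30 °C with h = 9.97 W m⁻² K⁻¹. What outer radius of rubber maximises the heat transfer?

r_cr = 1.87 cm

For a cylinder, r_cr = k_ins/h = 0.186/9.97 = 0.0187 m = 1.87 cm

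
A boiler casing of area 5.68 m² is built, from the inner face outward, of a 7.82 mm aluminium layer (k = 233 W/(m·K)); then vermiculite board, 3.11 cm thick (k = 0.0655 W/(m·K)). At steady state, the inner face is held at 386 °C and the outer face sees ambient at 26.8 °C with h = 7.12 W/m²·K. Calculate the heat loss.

Treat each layer as a resistance in series:
  R_aluminium = L/(kA) = 0.00782/(233·5.68) = 5.909×10^-6 K/W
  R_vermiculite board = L/(kA) = 0.0311/(0.0655·5.68) = 0.08359 K/W
  R_conv,out = 1/(hA) = 1/(7.12·5.68) = 0.02473 K/W
ΣR = 5.909×10^-6 + 0.08359 + 0.02473 = 0.1083 K/W
Q = ΔT/ΣR = (386 °C − 26.8 °C)/0.1083 = 3320 W

Q = 3.32 kW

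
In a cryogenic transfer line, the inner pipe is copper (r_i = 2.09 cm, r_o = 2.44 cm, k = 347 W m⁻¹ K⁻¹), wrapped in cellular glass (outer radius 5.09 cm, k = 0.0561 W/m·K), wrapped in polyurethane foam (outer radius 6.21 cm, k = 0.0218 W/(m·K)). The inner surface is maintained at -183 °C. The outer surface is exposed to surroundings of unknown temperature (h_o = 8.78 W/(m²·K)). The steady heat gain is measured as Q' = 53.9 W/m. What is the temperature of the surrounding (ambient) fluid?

T_out = 23.4 °C

Series resistances:
  R'_copper = ln(0.0244/0.0209)/(2πk) = 0.1548/(2π·347) = 7.102×10^-5 m·K/W
  R'_cellular glass = ln(0.0509/0.0244)/(2πk) = 0.7353/(2π·0.0561) = 2.086 m·K/W
  R'_polyurethane foam = ln(0.0621/0.0509)/(2πk) = 0.1989/(2π·0.0218) = 1.452 m·K/W
  R'_conv,out = 1/(2πr h) = 1/(2π·0.0621·8.78) = 0.2919 m·K/W
ΣR = 3.830 m·K/W
ΔT = Q'·ΣR = 53.9 × 3.830 = 206.4 K
Heat flows inward, so T_out = T_in + ΔT = -183 + 206.4 = 23.4 °C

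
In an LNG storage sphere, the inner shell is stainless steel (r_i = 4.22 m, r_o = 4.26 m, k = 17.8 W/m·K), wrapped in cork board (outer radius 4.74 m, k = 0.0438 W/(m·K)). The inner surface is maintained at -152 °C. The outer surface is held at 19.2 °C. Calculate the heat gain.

Q = 3.96 kW

Resistance network (inner→outer):
  R_stainless steel = (1/4.22 − 1/4.26)/(4πk) = 0.002225/(4π·17.8) = 9.947×10^-6 K/W
  R_cork board = (1/4.26 − 1/4.74)/(4πk) = 0.02377/(4π·0.0438) = 0.04319 K/W
ΣR = 9.947×10^-6 + 0.04319 = 0.04320 K/W
Q = ΔT/ΣR = (-152 °C − 19.2 °C)/0.04320 = -3960 W
(Negative Q ⇒ heat flows inward; heat gain = 3960 W.)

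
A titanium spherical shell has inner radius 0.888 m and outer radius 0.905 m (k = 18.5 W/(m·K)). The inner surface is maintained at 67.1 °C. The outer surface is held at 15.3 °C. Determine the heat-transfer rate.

Q = 4πk·ΔT/(1/r₁ − 1/r₂) = 4π × 18.5 × 51.8 / (1/0.888 − 1/0.905) = 5.69×10^5 W

Q = 569 kW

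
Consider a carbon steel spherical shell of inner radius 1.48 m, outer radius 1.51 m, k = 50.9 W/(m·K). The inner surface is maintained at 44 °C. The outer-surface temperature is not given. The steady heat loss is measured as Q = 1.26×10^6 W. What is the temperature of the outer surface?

Sum the resistances:
  R_carbon steel = (1/1.48 − 1/1.51)/(4πk) = 0.01342/(4π·50.9) = 2.099×10^-5 K/W
ΣR = 2.099×10^-5 K/W
ΔT = Q·ΣR = 1.26×10^6 × 2.099×10^-5 = 26.45 K
Heat flows outward, so T_out = T_in − ΔT = 44 − 26.45 = 17.6 °C

T_out = 17.6 °C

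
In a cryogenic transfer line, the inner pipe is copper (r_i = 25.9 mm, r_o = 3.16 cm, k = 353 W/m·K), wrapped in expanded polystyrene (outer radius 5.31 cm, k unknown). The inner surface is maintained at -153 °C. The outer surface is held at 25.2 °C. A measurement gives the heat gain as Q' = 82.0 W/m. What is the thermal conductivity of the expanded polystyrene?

ΣR = ΔT/Q' = |-153 − 25.2|/82.0 = 2.173 m·K/W
Known resistances:
  R'_copper = ln(0.0316/0.0259)/(2πk) = 0.1989/(2π·353) = 8.968×10^-5 m·K/W
R_expanded polystyrene = ΣR − ΣR_known = 2.173 − 8.968×10^-5 = 2.173 m·K/W
ln(r₂/r₁)/(2πk) = 2.173 ⇒ k = 0.5190/(2π·2.173) = 0.0380 W/m·K

k = 0.0380 W/m·K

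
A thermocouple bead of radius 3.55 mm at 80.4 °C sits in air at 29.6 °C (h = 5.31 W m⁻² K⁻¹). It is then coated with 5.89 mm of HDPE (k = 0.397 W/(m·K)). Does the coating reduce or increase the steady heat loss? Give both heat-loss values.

Critical radius for a sphere: r_cr = 2k/h = 0.150 m = 15.0 cm.
Outer radius after coating: r₂ = 0.00355 + 0.00589 = 0.00944 m.
Since r₁ < r_cr and r₂ ≤ r_cr, the coating moves toward the maximum at r_cr — heat loss rises.
Bare: R = 1/(4πr₁²h) = 1189 K/W; Q = 50.8/1189 = 0.0427 W.
Coated: R = R_cond + R_conv = 203.4 K/W; Q = 50.8/203.4 = 0.250 W.

increases: 0.0427 → 0.250 W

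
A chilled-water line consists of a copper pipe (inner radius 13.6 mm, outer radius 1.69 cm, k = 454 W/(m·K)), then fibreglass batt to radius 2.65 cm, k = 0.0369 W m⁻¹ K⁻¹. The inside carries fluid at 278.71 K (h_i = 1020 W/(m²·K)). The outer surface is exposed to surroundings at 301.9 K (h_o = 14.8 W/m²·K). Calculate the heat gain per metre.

Series thermal resistances, inner to outer:
  R'_conv,in = 1/(2πr h) = 1/(2π·0.0136·1020) = 0.01147 m·K/W
  R'_copper = ln(0.0169/0.0136)/(2πk) = 0.2172/(2π·454) = 7.616×10^-5 m·K/W
  R'_fibreglass batt = ln(0.0265/0.0169)/(2πk) = 0.4498/(2π·0.0369) = 1.940 m·K/W
  R'_conv,out = 1/(2πr h) = 1/(2π·0.0265·14.8) = 0.4058 m·K/W
ΣR = 0.01147 + 7.616×10^-5 + 1.940 + 0.4058 = 2.357 m·K/W
Q' = ΔT/ΣR = (278.71 K − 301.9 K)/2.357 = -9.84 W/m
(Negative Q' ⇒ heat flows inward; heat gain = 9.84 W/m.)

Q' = 9.84 W/m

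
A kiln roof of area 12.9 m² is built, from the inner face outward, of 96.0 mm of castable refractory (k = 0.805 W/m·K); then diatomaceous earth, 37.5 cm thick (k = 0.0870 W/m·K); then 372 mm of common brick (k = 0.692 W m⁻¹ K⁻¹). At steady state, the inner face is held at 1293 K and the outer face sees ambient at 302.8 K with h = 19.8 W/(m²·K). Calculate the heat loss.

Q = 2.55 kW

Treat each layer as a resistance in series:
  R_castable refractory = L/(kA) = 0.0960/(0.805·12.9) = 0.009245 K/W
  R_diatomaceous earth = L/(kA) = 0.375/(0.0870·12.9) = 0.3341 K/W
  R_common brick = L/(kA) = 0.372/(0.692·12.9) = 0.04167 K/W
  R_conv,out = 1/(hA) = 1/(19.8·12.9) = 0.003915 K/W
ΣR = 0.009245 + 0.3341 + 0.04167 + 0.003915 = 0.3889 K/W
Q = ΔT/ΣR = (1293 K − 302.8 K)/0.3889 = 2550 W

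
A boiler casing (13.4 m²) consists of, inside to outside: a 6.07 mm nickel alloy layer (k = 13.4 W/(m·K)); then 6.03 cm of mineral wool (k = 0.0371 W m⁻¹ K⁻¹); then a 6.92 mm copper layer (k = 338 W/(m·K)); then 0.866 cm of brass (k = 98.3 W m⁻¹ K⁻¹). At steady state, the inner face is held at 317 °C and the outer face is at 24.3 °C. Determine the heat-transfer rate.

Treat each layer as a resistance in series:
  R_nickel alloy = L/(kA) = 0.00607/(13.4·13.4) = 3.380×10^-5 K/W
  R_mineral wool = L/(kA) = 0.0603/(0.0371·13.4) = 0.1213 K/W
  R_copper = L/(kA) = 0.00692/(338·13.4) = 1.528×10^-6 K/W
  R_brass = L/(kA) = 0.00866/(98.3·13.4) = 6.574×10^-6 K/W
ΣR = 3.380×10^-5 + 0.1213 + 1.528×10^-6 + 6.574×10^-6 = 0.1213 K/W
Q = ΔT/ΣR = (317 °C − 24.3 °C)/0.1213 = 2410 W

Q = 2410 W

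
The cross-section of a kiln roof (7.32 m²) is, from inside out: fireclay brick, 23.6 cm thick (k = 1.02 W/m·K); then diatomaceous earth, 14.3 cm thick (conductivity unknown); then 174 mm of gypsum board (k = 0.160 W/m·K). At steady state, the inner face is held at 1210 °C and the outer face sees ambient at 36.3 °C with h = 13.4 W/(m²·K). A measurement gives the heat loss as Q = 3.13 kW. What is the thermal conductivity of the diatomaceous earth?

k = 0.106 W/m·K

ΣR = ΔT/Q = |1210 − 36.3|/3130 = 0.3750 K/W
Known resistances:
  R_fireclay brick = L/(kA) = 0.236/(1.02·7.32) = 0.03161 K/W
  R_gypsum board = L/(kA) = 0.174/(0.160·7.32) = 0.1486 K/W
  R_conv,out = 1/(hA) = 1/(13.4·7.32) = 0.01019 K/W
R_diatomaceous earth = ΣR − ΣR_known = 0.3750 − 0.1904 = 0.1846 K/W
L/(kA) = 0.1846 ⇒ k = 0.143/(0.1846·7.32) = 0.106 W/m·K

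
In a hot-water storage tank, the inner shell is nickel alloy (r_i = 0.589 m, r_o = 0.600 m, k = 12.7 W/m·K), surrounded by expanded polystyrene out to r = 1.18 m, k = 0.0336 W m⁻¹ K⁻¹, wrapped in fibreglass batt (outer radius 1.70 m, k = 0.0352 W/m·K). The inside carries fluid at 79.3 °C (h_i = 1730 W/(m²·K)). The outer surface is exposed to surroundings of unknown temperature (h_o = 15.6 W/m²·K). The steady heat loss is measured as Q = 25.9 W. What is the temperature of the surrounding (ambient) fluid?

T_out = 13.8 °C

Series resistances:
  R_conv,in = 1/(4πr²h) = 1/(4π·0.589²·1730) = 1.326×10^-4 K/W
  R_nickel alloy = (1/0.589 − 1/0.600)/(4πk) = 0.03113/(4π·12.7) = 1.950×10^-4 K/W
  R_expanded polystyrene = (1/0.600 − 1/1.18)/(4πk) = 0.8192/(4π·0.0336) = 1.940 K/W
  R_fibreglass batt = (1/1.18 − 1/1.70)/(4πk) = 0.2592/(4π·0.0352) = 0.5860 K/W
  R_conv,out = 1/(4πr²h) = 1/(4π·1.70²·15.6) = 0.001765 K/W
ΣR = 2.528 K/W
ΔT = Q·ΣR = 25.9 × 2.528 = 65.48 K
Heat flows outward, so T_out = T_in − ΔT = 79.3 − 65.48 = 13.8 °C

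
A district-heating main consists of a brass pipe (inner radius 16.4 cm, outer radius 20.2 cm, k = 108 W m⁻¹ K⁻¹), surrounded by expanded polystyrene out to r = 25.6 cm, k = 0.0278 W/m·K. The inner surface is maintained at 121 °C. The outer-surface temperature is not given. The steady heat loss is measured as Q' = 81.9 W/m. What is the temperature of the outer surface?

T_out = 9.9 °C

Series resistances:
  R'_brass = ln(0.202/0.164)/(2πk) = 0.2084/(2π·108) = 3.071×10^-4 m·K/W
  R'_expanded polystyrene = ln(0.256/0.202)/(2πk) = 0.2369/(2π·0.0278) = 1.356 m·K/W
ΣR = 1.357 m·K/W
ΔT = Q'·ΣR = 81.9 × 1.357 = 111.1 K
Heat flows outward, so T_out = T_in − ΔT = 121 − 111.1 = 9.9 °C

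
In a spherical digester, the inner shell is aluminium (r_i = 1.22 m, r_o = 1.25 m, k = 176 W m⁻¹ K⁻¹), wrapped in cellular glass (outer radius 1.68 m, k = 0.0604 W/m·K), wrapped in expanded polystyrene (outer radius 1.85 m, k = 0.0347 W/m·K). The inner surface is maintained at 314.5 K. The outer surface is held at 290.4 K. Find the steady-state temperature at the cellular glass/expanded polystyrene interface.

Series thermal resistances, inner to outer:
  R_aluminium = (1/1.22 − 1/1.25)/(4πk) = 0.01967/(4π·176) = 8.895×10^-6 K/W
  R_cellular glass = (1/1.25 − 1/1.68)/(4πk) = 0.2048/(4π·0.0604) = 0.2698 K/W
  R_expanded polystyrene = (1/1.68 − 1/1.85)/(4πk) = 0.05470/(4π·0.0347) = 0.1254 K/W
ΣR = 8.895×10^-6 + 0.2698 + 0.1254 = 0.3952 K/W
Q = ΔT/ΣR = (314.5 K − 290.4 K)/0.3952 = 60.98 W
From the inner boundary to the cellular glass/expanded polystyrene interface, ΣR_partial = 0.2698 K/W.
T_interface = T_in − Q·ΣR_partial = 314.5 K − (60.98)(0.2698) = 298.0 K

T = 298.0 K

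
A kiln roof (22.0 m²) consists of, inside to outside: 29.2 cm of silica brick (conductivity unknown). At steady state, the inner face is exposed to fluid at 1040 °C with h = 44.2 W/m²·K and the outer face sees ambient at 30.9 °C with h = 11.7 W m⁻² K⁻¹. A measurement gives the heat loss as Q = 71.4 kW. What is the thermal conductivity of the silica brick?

ΣR = ΔT/Q = |1040 − 30.9|/71400 = 0.01413 K/W
Known resistances:
  R_conv,in = 1/(hA) = 1/(44.2·22.0) = 0.001028 K/W
  R_conv,out = 1/(hA) = 1/(11.7·22.0) = 0.003885 K/W
R_silica brick = ΣR − ΣR_known = 0.01413 − 0.004913 = 0.009217 K/W
L/(kA) = 0.009217 ⇒ k = 0.292/(0.009217·22.0) = 1.44 W/m·K

k = 1.44 W/m·K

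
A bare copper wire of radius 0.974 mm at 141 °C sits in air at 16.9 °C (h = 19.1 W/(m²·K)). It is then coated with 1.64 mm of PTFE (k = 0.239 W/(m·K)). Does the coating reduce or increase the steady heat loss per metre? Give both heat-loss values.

increases: 14.5 → 32.3 W/m

Critical radius for a cylinder: r_cr = k/h = 0.0125 m = 1.25 cm.
Outer radius after coating: r₂ = 9.74×10^-4 + 0.00164 = 0.002614 m.
Since r₁ < r_cr and r₂ ≤ r_cr, the coating moves toward the maximum at r_cr — heat loss rises.
Bare: R = 1/(2πr₁h) = 8.555 m·K/W; Q = 124.1/8.555 = 14.5 W/m.
Coated: R = R_cond + R_conv = 3.845 m·K/W; Q = 124.1/3.845 = 32.3 W/m.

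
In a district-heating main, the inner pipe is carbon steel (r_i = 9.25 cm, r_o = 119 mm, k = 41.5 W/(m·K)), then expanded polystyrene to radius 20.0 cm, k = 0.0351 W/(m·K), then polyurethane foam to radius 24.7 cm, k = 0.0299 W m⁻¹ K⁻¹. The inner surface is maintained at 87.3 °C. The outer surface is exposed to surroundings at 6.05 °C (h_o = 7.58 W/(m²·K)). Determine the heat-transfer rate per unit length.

Series thermal resistances, inner to outer:
  R'_carbon steel = ln(0.119/0.0925)/(2πk) = 0.2519/(2π·41.5) = 9.661×10^-4 m·K/W
  R'_expanded polystyrene = ln(0.200/0.119)/(2πk) = 0.5192/(2π·0.0351) = 2.354 m·K/W
  R'_polyurethane foam = ln(0.247/0.200)/(2πk) = 0.2111/(2π·0.0299) = 1.124 m·K/W
  R'_conv,out = 1/(2πr h) = 1/(2π·0.247·7.58) = 0.08501 m·K/W
ΣR = 9.661×10^-4 + 2.354 + 1.124 + 0.08501 = 3.564 m·K/W
Q' = ΔT/ΣR = (87.3 °C − 6.05 °C)/3.564 = 22.8 W/m

Q' = 22.8 W/m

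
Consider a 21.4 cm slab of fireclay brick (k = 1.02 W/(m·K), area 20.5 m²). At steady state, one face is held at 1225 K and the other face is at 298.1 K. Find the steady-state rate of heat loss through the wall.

Q = 90.6 kW

Q = kA·ΔT/L = 1.02 × 20.5 × |1225 K − 298.1 K| / 0.214 = 90600 W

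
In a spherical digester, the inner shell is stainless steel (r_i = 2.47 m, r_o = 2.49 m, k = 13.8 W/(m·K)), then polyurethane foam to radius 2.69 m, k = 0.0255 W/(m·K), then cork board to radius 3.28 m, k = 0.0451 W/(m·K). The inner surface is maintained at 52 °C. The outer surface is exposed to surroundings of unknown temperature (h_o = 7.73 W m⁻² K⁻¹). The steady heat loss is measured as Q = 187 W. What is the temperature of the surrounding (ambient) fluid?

T_out = 12.3 °C

Sum the resistances:
  R_stainless steel = (1/2.47 − 1/2.49)/(4πk) = 0.003252/(4π·13.8) = 1.875×10^-5 K/W
  R_polyurethane foam = (1/2.49 − 1/2.69)/(4πk) = 0.02986/(4π·0.0255) = 0.09318 K/W
  R_cork board = (1/2.69 − 1/3.28)/(4πk) = 0.06687/(4π·0.0451) = 0.1180 K/W
  R_conv,out = 1/(4πr²h) = 1/(4π·3.28²·7.73) = 9.569×10^-4 K/W
ΣR = 0.2121 K/W
ΔT = Q·ΣR = 187 × 0.2121 = 39.66 K
Heat flows outward, so T_out = T_in − ΔT = 52 − 39.66 = 12.3 °C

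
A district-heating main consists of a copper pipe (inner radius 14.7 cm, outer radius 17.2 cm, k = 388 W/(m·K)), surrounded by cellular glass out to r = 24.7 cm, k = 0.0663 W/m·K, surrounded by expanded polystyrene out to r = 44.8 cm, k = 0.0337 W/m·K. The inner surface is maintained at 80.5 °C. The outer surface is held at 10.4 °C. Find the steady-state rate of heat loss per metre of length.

Series thermal resistances, inner to outer:
  R'_copper = ln(0.172/0.147)/(2πk) = 0.1571/(2π·388) = 6.443×10^-5 m·K/W
  R'_cellular glass = ln(0.247/0.172)/(2πk) = 0.3619/(2π·0.0663) = 0.8687 m·K/W
  R'_expanded polystyrene = ln(0.448/0.247)/(2πk) = 0.5954/(2π·0.0337) = 2.812 m·K/W
ΣR = 6.443×10^-5 + 0.8687 + 2.812 = 3.681 m·K/W
Q' = ΔT/ΣR = (80.5 °C − 10.4 °C)/3.681 = 19.0 W/m

Q' = 19.0 W/m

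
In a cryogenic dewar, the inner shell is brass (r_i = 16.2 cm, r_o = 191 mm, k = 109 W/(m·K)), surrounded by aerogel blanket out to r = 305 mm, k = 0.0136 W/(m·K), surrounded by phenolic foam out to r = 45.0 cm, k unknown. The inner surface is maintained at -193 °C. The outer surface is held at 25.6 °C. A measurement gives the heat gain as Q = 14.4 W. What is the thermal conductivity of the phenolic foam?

ΣR = ΔT/Q = |-193 − 25.6|/14.4 = 15.18 K/W
Known resistances:
  R_brass = (1/0.162 − 1/0.191)/(4πk) = 0.9372/(4π·109) = 6.842×10^-4 K/W
  R_aerogel blanket = (1/0.191 − 1/0.305)/(4πk) = 1.957/(4π·0.0136) = 11.45 K/W
R_phenolic foam = ΣR − ΣR_known = 15.18 − 11.45 = 3.730 K/W
(1/r₁−1/r₂)/(4πk) = 3.730 ⇒ k = 1.056/(4π·3.730) = 0.0225 W/m·K

k = 0.0225 W/m·K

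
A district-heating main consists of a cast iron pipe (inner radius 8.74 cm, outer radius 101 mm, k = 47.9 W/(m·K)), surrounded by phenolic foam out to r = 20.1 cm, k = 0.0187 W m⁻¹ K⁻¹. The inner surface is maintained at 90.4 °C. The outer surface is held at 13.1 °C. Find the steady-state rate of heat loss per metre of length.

Q' = 13.2 W/m

Resistance network (inner→outer):
  R'_cast iron = ln(0.101/0.0874)/(2πk) = 0.1446/(2π·47.9) = 4.805×10^-4 m·K/W
  R'_phenolic foam = ln(0.201/0.101)/(2πk) = 0.6882/(2π·0.0187) = 5.857 m·K/W
ΣR = 4.805×10^-4 + 5.857 = 5.857 m·K/W
Q' = ΔT/ΣR = (90.4 °C − 13.1 °C)/5.857 = 13.2 W/m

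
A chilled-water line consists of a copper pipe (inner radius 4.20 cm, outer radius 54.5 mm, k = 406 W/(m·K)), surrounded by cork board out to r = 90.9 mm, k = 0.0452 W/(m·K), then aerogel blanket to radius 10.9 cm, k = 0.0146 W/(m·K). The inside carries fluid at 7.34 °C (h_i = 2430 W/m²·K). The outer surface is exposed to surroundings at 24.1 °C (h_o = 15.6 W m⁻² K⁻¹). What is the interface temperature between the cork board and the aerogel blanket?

T = 15.1 °C

Resistance network (inner→outer):
  R'_conv,in = 1/(2πr h) = 1/(2π·0.0420·2430) = 0.001559 m·K/W
  R'_copper = ln(0.0545/0.0420)/(2πk) = 0.2605/(2π·406) = 1.021×10^-4 m·K/W
  R'_cork board = ln(0.0909/0.0545)/(2πk) = 0.5116/(2π·0.0452) = 1.801 m·K/W
  R'_aerogel blanket = ln(0.109/0.0909)/(2πk) = 0.1816/(2π·0.0146) = 1.979 m·K/W
  R'_conv,out = 1/(2πr h) = 1/(2π·0.109·15.6) = 0.09360 m·K/W
ΣR = 0.001559 + 1.021×10^-4 + 1.801 + 1.979 + 0.09360 = 3.875 m·K/W
Q' = ΔT/ΣR = (7.34 °C − 24.1 °C)/3.875 = -4.325 W/m
From the inner boundary to the cork board/aerogel blanket interface, ΣR_partial = 1.803 m·K/W.
T_interface = T_in − Q'·ΣR_partial = 7.34 °C − (-4.325)(1.803) = 15.1 °C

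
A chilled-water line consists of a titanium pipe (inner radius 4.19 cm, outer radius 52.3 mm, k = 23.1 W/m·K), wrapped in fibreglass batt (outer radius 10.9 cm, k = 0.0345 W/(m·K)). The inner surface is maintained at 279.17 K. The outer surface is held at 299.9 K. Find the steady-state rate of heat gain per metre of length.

Resistance network (inner→outer):
  R'_titanium = ln(0.0523/0.0419)/(2πk) = 0.2217/(2π·23.1) = 0.001528 m·K/W
  R'_fibreglass batt = ln(0.109/0.0523)/(2πk) = 0.7344/(2π·0.0345) = 3.388 m·K/W
ΣR = 0.001528 + 3.388 = 3.390 m·K/W
Q' = ΔT/ΣR = (279.17 K − 299.9 K)/3.390 = -6.12 W/m
(Negative Q' ⇒ heat flows inward; heat gain = 6.12 W/m.)

Q' = 6.12 W/m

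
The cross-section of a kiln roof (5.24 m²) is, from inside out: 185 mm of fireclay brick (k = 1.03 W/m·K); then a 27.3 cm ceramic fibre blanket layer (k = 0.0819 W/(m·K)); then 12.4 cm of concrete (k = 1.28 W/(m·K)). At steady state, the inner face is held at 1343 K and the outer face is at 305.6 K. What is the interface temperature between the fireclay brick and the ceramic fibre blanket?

Series thermal resistances, inner to outer:
  R_fireclay brick = L/(kA) = 0.185/(1.03·5.24) = 0.03428 K/W
  R_ceramic fibre blanket = L/(kA) = 0.273/(0.0819·5.24) = 0.6361 K/W
  R_concrete = L/(kA) = 0.124/(1.28·5.24) = 0.01849 K/W
ΣR = 0.03428 + 0.6361 + 0.01849 = 0.6889 K/W
Q = ΔT/ΣR = (1343 K − 305.6 K)/0.6889 = 1506 W
From the inner boundary to the fireclay brick/ceramic fibre blanket interface, ΣR_partial = 0.03428 K/W.
T_interface = T_in − Q·ΣR_partial = 1343 K − (1506)(0.03428) = 1291 K

T = 1291 K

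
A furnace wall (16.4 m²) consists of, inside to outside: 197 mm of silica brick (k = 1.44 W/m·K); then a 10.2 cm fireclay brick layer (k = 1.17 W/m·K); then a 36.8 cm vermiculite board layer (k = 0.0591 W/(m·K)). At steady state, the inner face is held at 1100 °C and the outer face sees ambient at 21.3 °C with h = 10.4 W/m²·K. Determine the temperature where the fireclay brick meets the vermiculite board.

T = 1063 °C

Treat each layer as a resistance in series:
  R_silica brick = L/(kA) = 0.197/(1.44·16.4) = 0.008342 K/W
  R_fireclay brick = L/(kA) = 0.102/(1.17·16.4) = 0.005316 K/W
  R_vermiculite board = L/(kA) = 0.368/(0.0591·16.4) = 0.3797 K/W
  R_conv,out = 1/(hA) = 1/(10.4·16.4) = 0.005863 K/W
ΣR = 0.008342 + 0.005316 + 0.3797 + 0.005863 = 0.3992 K/W
Q = ΔT/ΣR = (1100 °C − 21.3 °C)/0.3992 = 2702 W
From the inner boundary to the fireclay brick/vermiculite board interface, ΣR_partial = 0.01366 K/W.
T_interface = T_in − Q·ΣR_partial = 1100 °C − (2702)(0.01366) = 1063 °C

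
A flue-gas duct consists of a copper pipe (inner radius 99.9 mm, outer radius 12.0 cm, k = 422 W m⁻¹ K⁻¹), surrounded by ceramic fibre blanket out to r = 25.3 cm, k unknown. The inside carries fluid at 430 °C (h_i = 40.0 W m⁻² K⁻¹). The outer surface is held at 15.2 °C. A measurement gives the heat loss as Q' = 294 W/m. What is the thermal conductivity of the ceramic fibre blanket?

k = 0.0866 W/m·K

ΣR = ΔT/Q' = |430 − 15.2|/294 = 1.411 m·K/W
Known resistances:
  R'_conv,in = 1/(2πr h) = 1/(2π·0.0999·40.0) = 0.03983 m·K/W
  R'_copper = ln(0.120/0.0999)/(2πk) = 0.1833/(2π·422) = 6.914×10^-5 m·K/W
R_ceramic fibre blanket = ΣR − ΣR_known = 1.411 − 0.03990 = 1.371 m·K/W
ln(r₂/r₁)/(2πk) = 1.371 ⇒ k = 0.7459/(2π·1.371) = 0.0866 W/m·K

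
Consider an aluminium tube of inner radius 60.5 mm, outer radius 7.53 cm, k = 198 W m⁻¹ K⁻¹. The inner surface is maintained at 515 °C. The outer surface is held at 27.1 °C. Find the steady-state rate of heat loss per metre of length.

Q' = 2770 kW/m

Q' = 2πk·ΔT/ln(r₂/r₁) = 2π × 198 × 487.9 / ln(0.0753/0.0605) = 2.77×10^6 W/m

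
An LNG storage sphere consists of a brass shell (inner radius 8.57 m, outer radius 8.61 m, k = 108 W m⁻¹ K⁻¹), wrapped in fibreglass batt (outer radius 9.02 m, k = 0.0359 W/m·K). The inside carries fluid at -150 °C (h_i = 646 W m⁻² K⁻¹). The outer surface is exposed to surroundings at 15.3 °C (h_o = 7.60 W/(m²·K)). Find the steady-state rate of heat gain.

Series thermal resistances, inner to outer:
  R_conv,in = 1/(4πr²h) = 1/(4π·8.57²·646) = 1.677×10^-6 K/W
  R_brass = (1/8.57 − 1/8.61)/(4πk) = 5.421×10^-4/(4π·108) = 3.994×10^-7 K/W
  R_fibreglass batt = (1/8.61 − 1/9.02)/(4πk) = 0.005279/(4π·0.0359) = 0.01170 K/W
  R_conv,out = 1/(4πr²h) = 1/(4π·9.02²·7.60) = 1.287×10^-4 K/W
ΣR = 1.677×10^-6 + 3.994×10^-7 + 0.01170 + 1.287×10^-4 = 0.01183 K/W
Q = ΔT/ΣR = (-150 °C − 15.3 °C)/0.01183 = -14000 W
(Negative Q ⇒ heat flows inward; heat gain = 14000 W.)

Q = 14.0 kW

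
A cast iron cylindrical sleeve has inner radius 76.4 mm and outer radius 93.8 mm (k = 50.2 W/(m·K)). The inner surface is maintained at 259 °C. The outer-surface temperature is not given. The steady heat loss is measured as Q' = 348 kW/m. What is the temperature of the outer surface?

Sum the resistances:
  R'_cast iron = ln(0.0938/0.0764)/(2πk) = 0.2052/(2π·50.2) = 6.505×10^-4 m·K/W
ΣR = 6.505×10^-4 m·K/W
ΔT = Q'·ΣR = 3.48×10^5 × 6.505×10^-4 = 226.4 K
Heat flows outward, so T_out = T_in − ΔT = 259 − 226.4 = 32.6 °C

T_out = 32.6 °C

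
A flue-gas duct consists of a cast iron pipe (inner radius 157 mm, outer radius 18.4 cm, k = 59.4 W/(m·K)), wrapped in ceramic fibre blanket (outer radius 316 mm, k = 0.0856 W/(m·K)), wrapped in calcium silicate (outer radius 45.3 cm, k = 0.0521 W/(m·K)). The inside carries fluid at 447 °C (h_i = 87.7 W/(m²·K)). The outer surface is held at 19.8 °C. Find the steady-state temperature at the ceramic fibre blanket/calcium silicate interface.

Treat each layer as a resistance in series:
  R'_conv,in = 1/(2πr h) = 1/(2π·0.157·87.7) = 0.01156 m·K/W
  R'_cast iron = ln(0.184/0.157)/(2πk) = 0.1587/(2π·59.4) = 4.252×10^-4 m·K/W
  R'_ceramic fibre blanket = ln(0.316/0.184)/(2πk) = 0.5408/(2π·0.0856) = 1.006 m·K/W
  R'_calcium silicate = ln(0.453/0.316)/(2πk) = 0.3601/(2π·0.0521) = 1.100 m·K/W
ΣR = 0.01156 + 4.252×10^-4 + 1.006 + 1.100 = 2.118 m·K/W
Q' = ΔT/ΣR = (447 °C − 19.8 °C)/2.118 = 201.7 W/m
From the inner boundary to the ceramic fibre blanket/calcium silicate interface, ΣR_partial = 1.018 m·K/W.
T_interface = T_in − Q'·ΣR_partial = 447 °C − (201.7)(1.018) = 242 °C

T = 242 °C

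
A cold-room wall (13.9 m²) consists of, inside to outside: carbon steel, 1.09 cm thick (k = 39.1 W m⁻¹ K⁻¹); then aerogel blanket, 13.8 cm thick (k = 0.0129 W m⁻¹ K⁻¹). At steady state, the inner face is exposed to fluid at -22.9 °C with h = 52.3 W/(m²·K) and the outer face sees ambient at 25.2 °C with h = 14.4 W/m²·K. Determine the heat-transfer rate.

Series thermal resistances, inner to outer:
  R_conv,in = 1/(hA) = 1/(52.3·13.9) = 0.001376 K/W
  R_carbon steel = L/(kA) = 0.0109/(39.1·13.9) = 2.006×10^-5 K/W
  R_aerogel blanket = L/(kA) = 0.138/(0.0129·13.9) = 0.7696 K/W
  R_conv,out = 1/(hA) = 1/(14.4·13.9) = 0.004996 K/W
ΣR = 0.001376 + 2.006×10^-5 + 0.7696 + 0.004996 = 0.7760 K/W
Q = ΔT/ΣR = (-22.9 °C − 25.2 °C)/0.7760 = -62.0 W
(Negative Q ⇒ heat flows inward; heat gain = 62.0 W.)

Q = 62.0 W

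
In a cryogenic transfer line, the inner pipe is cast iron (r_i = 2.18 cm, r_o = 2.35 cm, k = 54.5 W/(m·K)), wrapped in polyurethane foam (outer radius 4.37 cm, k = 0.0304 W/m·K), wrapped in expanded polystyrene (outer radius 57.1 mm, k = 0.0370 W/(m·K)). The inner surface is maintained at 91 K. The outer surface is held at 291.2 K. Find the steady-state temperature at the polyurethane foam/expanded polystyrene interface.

T = 238.8 K

Treat each layer as a resistance in series:
  R'_cast iron = ln(0.0235/0.0218)/(2πk) = 0.07509/(2π·54.5) = 2.193×10^-4 m·K/W
  R'_polyurethane foam = ln(0.0437/0.0235)/(2πk) = 0.6203/(2π·0.0304) = 3.248 m·K/W
  R'_expanded polystyrene = ln(0.0571/0.0437)/(2πk) = 0.2675/(2π·0.0370) = 1.150 m·K/W
ΣR = 2.193×10^-4 + 3.248 + 1.150 = 4.398 m·K/W
Q' = ΔT/ΣR = (91 K − 291.2 K)/4.398 = -45.52 W/m
From the inner boundary to the polyurethane foam/expanded polystyrene interface, ΣR_partial = 3.248 m·K/W.
T_interface = T_in − Q'·ΣR_partial = 91 K − (-45.52)(3.248) = 238.8 K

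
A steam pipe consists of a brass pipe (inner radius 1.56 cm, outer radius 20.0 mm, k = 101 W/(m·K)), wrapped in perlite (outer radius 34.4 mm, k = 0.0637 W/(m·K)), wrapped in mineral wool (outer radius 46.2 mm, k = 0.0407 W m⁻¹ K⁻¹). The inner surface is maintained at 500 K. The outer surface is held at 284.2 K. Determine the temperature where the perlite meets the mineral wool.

T = 383 K

Series thermal resistances, inner to outer:
  R'_brass = ln(0.0200/0.0156)/(2πk) = 0.2485/(2π·101) = 3.915×10^-4 m·K/W
  R'_perlite = ln(0.0344/0.0200)/(2πk) = 0.5423/(2π·0.0637) = 1.355 m·K/W
  R'_mineral wool = ln(0.0462/0.0344)/(2πk) = 0.2949/(2π·0.0407) = 1.153 m·K/W
ΣR = 3.915×10^-4 + 1.355 + 1.153 = 2.508 m·K/W
Q' = ΔT/ΣR = (500 K − 284.2 K)/2.508 = 86.04 W/m
From the inner boundary to the perlite/mineral wool interface, ΣR_partial = 1.355 m·K/W.
T_interface = T_in − Q'·ΣR_partial = 500 K − (86.04)(1.355) = 383 K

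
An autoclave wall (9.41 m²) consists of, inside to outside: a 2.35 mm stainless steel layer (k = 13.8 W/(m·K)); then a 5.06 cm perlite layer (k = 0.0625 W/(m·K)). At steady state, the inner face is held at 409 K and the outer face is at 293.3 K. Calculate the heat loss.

Treat each layer as a resistance in series:
  R_stainless steel = L/(kA) = 0.00235/(13.8·9.41) = 1.810×10^-5 K/W
  R_perlite = L/(kA) = 0.0506/(0.0625·9.41) = 0.08604 K/W
ΣR = 1.810×10^-5 + 0.08604 = 0.08606 K/W
Q = ΔT/ΣR = (409 K − 293.3 K)/0.08606 = 1340 W

Q = 1340 W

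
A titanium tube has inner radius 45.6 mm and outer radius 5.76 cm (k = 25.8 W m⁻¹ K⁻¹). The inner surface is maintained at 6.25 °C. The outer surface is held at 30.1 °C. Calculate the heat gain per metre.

Q' = 16.5 kW/m

Q' = 2πk·ΔT/ln(r₂/r₁) = 2π × 25.8 × 23.85 / ln(0.0576/0.0456) = 16500 W/m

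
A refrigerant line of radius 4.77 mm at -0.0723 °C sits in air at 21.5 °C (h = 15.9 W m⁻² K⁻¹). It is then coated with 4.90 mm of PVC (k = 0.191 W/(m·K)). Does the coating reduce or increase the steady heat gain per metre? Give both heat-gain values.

increases: 10.3 → 13.3 W/m

Critical radius for a cylinder: r_cr = k/h = 0.0120 m = 1.20 cm.
Outer radius after coating: r₂ = 0.00477 + 0.00490 = 0.00967 m.
Since r₁ < r_cr and r₂ ≤ r_cr, the coating moves toward the maximum at r_cr — heat gain rises.
Bare: R = 1/(2πr₁h) = 2.098 m·K/W; Q = 21.5723/2.098 = 10.3 W/m.
Coated: R = R_cond + R_conv = 1.624 m·K/W; Q = 21.5723/1.624 = 13.3 W/m.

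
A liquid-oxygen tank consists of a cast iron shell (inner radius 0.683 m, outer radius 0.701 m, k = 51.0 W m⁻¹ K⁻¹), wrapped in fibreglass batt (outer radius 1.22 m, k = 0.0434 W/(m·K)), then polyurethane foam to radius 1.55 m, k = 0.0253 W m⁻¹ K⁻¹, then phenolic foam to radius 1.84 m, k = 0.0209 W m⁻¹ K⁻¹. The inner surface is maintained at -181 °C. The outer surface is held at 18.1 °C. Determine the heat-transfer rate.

Q = 97.2 W

Series thermal resistances, inner to outer:
  R_cast iron = (1/0.683 − 1/0.701)/(4πk) = 0.03760/(4π·51.0) = 5.866×10^-5 K/W
  R_fibreglass batt = (1/0.701 − 1/1.22)/(4πk) = 0.6069/(4π·0.0434) = 1.113 K/W
  R_polyurethane foam = (1/1.22 − 1/1.55)/(4πk) = 0.1745/(4π·0.0253) = 0.5489 K/W
  R_phenolic foam = (1/1.55 − 1/1.84)/(4πk) = 0.1017/(4π·0.0209) = 0.3872 K/W
ΣR = 5.866×10^-5 + 1.113 + 0.5489 + 0.3872 = 2.049 K/W
Q = ΔT/ΣR = (-181 °C − 18.1 °C)/2.049 = -97.2 W
(Negative Q ⇒ heat flows inward; heat gain = 97.2 W.)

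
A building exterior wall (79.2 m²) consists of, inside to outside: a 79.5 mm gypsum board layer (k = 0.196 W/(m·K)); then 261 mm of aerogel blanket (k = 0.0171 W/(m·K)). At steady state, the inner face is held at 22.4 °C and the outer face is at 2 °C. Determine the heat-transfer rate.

Resistance network (inner→outer):
  R_gypsum board = L/(kA) = 0.0795/(0.196·79.2) = 0.005121 K/W
  R_aerogel blanket = L/(kA) = 0.261/(0.0171·79.2) = 0.1927 K/W
ΣR = 0.005121 + 0.1927 = 0.1978 K/W
Q = ΔT/ΣR = (22.4 °C − 2 °C)/0.1978 = 103 W

Q = 103 W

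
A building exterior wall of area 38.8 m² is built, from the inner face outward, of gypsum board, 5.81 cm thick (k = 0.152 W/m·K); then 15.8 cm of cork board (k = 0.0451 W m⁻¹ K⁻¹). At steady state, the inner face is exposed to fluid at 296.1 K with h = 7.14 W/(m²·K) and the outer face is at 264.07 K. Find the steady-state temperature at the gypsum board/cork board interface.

T = 291.9 K

Series thermal resistances, inner to outer:
  R_conv,in = 1/(hA) = 1/(7.14·38.8) = 0.003610 K/W
  R_gypsum board = L/(kA) = 0.0581/(0.152·38.8) = 0.009851 K/W
  R_cork board = L/(kA) = 0.158/(0.0451·38.8) = 0.09029 K/W
ΣR = 0.003610 + 0.009851 + 0.09029 = 0.1038 K/W
Q = ΔT/ΣR = (296.1 K − 264.07 K)/0.1038 = 308.6 W
From the inner boundary to the gypsum board/cork board interface, ΣR_partial = 0.01346 K/W.
T_interface = T_in − Q·ΣR_partial = 296.1 K − (308.6)(0.01346) = 291.9 K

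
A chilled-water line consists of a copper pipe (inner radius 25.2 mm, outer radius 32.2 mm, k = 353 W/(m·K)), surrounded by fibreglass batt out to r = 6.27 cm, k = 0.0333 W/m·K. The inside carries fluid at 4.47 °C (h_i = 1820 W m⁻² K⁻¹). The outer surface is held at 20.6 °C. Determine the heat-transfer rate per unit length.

Q' = 5.06 W/m

Treat each layer as a resistance in series:
  R'_conv,in = 1/(2πr h) = 1/(2π·0.0252·1820) = 0.003470 m·K/W
  R'_copper = ln(0.0322/0.0252)/(2πk) = 0.2451/(2π·353) = 1.105×10^-4 m·K/W
  R'_fibreglass batt = ln(0.0627/0.0322)/(2πk) = 0.6664/(2π·0.0333) = 3.185 m·K/W
ΣR = 0.003470 + 1.105×10^-4 + 3.185 = 3.189 m·K/W
Q' = ΔT/ΣR = (4.47 °C − 20.6 °C)/3.189 = -5.06 W/m
(Negative Q' ⇒ heat flows inward; heat gain = 5.06 W/m.)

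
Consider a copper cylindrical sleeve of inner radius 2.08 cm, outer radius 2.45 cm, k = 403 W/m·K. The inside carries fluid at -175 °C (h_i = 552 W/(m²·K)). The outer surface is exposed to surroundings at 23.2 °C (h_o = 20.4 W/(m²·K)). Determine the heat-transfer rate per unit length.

Series thermal resistances, inner to outer:
  R'_conv,in = 1/(2πr h) = 1/(2π·0.0208·552) = 0.01386 m·K/W
  R'_copper = ln(0.0245/0.0208)/(2πk) = 0.1637/(2π·403) = 6.466×10^-5 m·K/W
  R'_conv,out = 1/(2πr h) = 1/(2π·0.0245·20.4) = 0.3184 m·K/W
ΣR = 0.01386 + 6.466×10^-5 + 0.3184 = 0.3323 m·K/W
Q' = ΔT/ΣR = (-175 °C − 23.2 °C)/0.3323 = -596 W/m
(Negative Q' ⇒ heat flows inward; heat gain = 596 W/m.)

Q' = 596 W/m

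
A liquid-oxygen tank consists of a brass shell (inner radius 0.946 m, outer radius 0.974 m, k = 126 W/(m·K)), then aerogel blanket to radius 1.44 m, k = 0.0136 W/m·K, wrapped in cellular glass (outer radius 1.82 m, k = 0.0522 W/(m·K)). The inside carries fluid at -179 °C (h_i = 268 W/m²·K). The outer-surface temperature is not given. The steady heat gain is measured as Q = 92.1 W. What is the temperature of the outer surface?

Series resistances:
  R_conv,in = 1/(4πr²h) = 1/(4π·0.946²·268) = 3.318×10^-4 K/W
  R_brass = (1/0.946 − 1/0.974)/(4πk) = 0.03039/(4π·126) = 1.919×10^-5 K/W
  R_aerogel blanket = (1/0.974 − 1/1.44)/(4πk) = 0.3322/(4π·0.0136) = 1.944 K/W
  R_cellular glass = (1/1.44 − 1/1.82)/(4πk) = 0.1450/(4π·0.0522) = 0.2210 K/W
ΣR = 2.165 K/W
ΔT = Q·ΣR = 92.1 × 2.165 = 199.4 K
Heat flows inward, so T_out = T_in + ΔT = -179 + 199.4 = 20.4 °C

T_out = 20.4 °C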